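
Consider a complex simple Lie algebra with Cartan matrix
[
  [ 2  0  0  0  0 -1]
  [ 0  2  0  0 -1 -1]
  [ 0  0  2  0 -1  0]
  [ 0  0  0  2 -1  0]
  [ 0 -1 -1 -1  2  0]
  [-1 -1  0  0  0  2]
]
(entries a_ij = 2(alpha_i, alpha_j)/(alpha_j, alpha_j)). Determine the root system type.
The matrix has rank 6 with 2's on the diagonal. Reading the off-diagonal entries as Dynkin edges (a single edge where a_ij = a_ji = -1; a double or triple edge where a_ij * a_ji = 2 or 3), the diagram is a chain of 4 nodes with a fork of two nodes at one end (D_6). One simple-root ordering that puts it in standard form is (alpha_1, alpha_6, alpha_2, alpha_5, alpha_3, alpha_4). So the algebra is type D_6, i.e. so(12).

D6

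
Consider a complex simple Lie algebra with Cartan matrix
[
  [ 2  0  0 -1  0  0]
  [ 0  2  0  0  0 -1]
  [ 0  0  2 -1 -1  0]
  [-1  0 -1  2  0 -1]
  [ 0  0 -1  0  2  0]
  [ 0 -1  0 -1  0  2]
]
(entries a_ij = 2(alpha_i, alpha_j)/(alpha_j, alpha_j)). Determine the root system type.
E6

The matrix has rank 6 with 2's on the diagonal. Reading the off-diagonal entries as Dynkin edges (a single edge where a_ij = a_ji = -1; a double or triple edge where a_ij * a_ji = 2 or 3), the diagram is a chain of 5 nodes with one extra node attached to the third node from one end (E_6). One simple-root ordering that puts it in standard form is (alpha_2, alpha_1, alpha_6, alpha_4, alpha_3, alpha_5). So the algebra is type E_6.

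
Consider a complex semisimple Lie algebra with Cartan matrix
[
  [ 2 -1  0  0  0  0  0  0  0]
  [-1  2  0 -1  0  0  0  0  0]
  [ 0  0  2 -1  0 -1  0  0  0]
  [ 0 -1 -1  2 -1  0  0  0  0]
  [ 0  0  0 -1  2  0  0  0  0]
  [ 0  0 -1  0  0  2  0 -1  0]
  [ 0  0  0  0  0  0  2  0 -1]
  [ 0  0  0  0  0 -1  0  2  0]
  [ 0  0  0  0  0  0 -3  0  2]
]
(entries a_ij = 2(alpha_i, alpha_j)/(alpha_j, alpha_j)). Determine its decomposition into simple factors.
E_7 ⊕ G_2

The diagram associated to this matrix has two connected components: the simple roots {alpha_1, alpha_2, alpha_3, alpha_4, alpha_5, alpha_6, alpha_8} form a chain of 6 nodes with one extra node attached to the third node from one end (E_7), and {alpha_7, alpha_9} form two nodes joined by a triple edge (G_2). A semisimple Lie algebra decomposes uniquely as the direct sum of simple ideals, one per connected component of its Dynkin diagram, so g ≅ E_7 ⊕ G_2 (dimension 133 + 14 = 147).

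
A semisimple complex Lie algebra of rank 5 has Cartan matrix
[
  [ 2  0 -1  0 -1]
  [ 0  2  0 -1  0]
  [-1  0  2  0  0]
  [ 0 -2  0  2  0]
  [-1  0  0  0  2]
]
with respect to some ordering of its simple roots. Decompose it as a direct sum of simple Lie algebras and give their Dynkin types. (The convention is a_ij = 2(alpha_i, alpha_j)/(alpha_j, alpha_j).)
The diagram associated to this matrix has two connected components: the simple roots {alpha_1, alpha_3, alpha_5} form a chain of 3 nodes with single edges (A_3), and {alpha_2, alpha_4} form a chain of 2 nodes with a double edge at one end; the terminal node there is the unique short simple root (B_2). A semisimple Lie algebra decomposes uniquely as the direct sum of simple ideals, one per connected component of its Dynkin diagram, so g ≅ A_3 ⊕ B_2 (dimension 15 + 10 = 25).

A3 + B2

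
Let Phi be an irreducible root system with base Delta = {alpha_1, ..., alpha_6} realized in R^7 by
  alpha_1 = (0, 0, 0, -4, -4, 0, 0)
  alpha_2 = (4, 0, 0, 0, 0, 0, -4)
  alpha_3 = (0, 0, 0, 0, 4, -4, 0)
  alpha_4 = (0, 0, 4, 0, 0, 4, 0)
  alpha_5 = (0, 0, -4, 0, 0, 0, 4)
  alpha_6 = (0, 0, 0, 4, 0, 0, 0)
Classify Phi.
B_6

Compute the Cartan integers a_ij = 2(alpha_i, alpha_j)/(alpha_j, alpha_j); the resulting 6x6 Cartan matrix is
[[2, 0, -1, 0, 0, -2], [0, 2, 0, 0, -1, 0], [-1, 0, 2, -1, 0, 0], [0, 0, -1, 2, -1, 0], [0, -1, 0, -1, 2, 0], [-1, 0, 0, 0, 0, 2]].
The roots have two lengths (squared-length ratio 2:1); the short ones are alpha_{6}. The associated Dynkin diagram is a chain of 6 nodes with a double edge at one end; the terminal node there is the unique short simple root (B_6), so the type is B_6 (the algebra so(13)).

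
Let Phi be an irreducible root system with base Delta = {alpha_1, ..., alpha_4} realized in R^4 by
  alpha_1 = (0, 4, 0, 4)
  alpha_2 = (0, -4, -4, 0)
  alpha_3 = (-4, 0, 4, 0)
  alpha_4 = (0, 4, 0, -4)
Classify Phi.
D4

Compute the Cartan integers a_ij = 2(alpha_i, alpha_j)/(alpha_j, alpha_j); the resulting 4x4 Cartan matrix is
[[2, -1, 0, 0], [-1, 2, -1, -1], [0, -1, 2, 0], [0, -1, 0, 2]].
All simple roots have the same length, so the diagram is simply laced. The associated Dynkin diagram is a chain of 2 nodes with a fork of two nodes at one end (D_4), so the type is D_4 (the algebra so(8)).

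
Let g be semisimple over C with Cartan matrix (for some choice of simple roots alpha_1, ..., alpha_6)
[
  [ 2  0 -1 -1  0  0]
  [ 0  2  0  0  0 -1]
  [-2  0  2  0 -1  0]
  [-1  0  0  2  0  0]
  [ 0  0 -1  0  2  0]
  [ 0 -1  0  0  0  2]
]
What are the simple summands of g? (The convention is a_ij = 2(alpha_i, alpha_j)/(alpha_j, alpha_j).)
A2 ⊕ F4

The diagram associated to this matrix has two connected components: the simple roots {alpha_2, alpha_6} form a chain of 2 nodes with single edges (A_2), and {alpha_1, alpha_3, alpha_4, alpha_5} form a chain of 4 nodes with a double edge between the middle two (F_4). A semisimple Lie algebra decomposes uniquely as the direct sum of simple ideals, one per connected component of its Dynkin diagram, so g ≅ A_2 ⊕ F_4 (dimension 8 + 52 = 60).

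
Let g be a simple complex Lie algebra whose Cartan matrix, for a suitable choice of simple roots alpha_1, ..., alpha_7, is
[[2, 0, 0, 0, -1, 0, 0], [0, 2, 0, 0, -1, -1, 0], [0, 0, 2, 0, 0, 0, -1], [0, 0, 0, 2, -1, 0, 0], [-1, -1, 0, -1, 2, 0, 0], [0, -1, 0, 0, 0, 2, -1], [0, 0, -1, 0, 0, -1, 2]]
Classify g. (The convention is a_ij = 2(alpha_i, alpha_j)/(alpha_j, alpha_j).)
The matrix has rank 7 with 2's on the diagonal. Reading the off-diagonal entries as Dynkin edges (a single edge where a_ij = a_ji = -1; a double or triple edge where a_ij * a_ji = 2 or 3), the diagram is a chain of 5 nodes with a fork of two nodes at one end (D_7). One simple-root ordering that puts it in standard form is (alpha_3, alpha_7, alpha_6, alpha_2, alpha_5, alpha_1, alpha_4). So the algebra is type D_7, i.e. so(14).

type D_7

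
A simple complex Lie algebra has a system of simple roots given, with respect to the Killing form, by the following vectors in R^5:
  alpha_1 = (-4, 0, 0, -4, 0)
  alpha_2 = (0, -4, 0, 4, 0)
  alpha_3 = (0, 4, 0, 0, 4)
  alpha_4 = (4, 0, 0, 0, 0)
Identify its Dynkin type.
Compute the Cartan integers a_ij = 2(alpha_i, alpha_j)/(alpha_j, alpha_j); the resulting 4x4 Cartan matrix is
[[2, -1, 0, -2], [-1, 2, -1, 0], [0, -1, 2, 0], [-1, 0, 0, 2]].
The roots have two lengths (squared-length ratio 2:1); the short ones are alpha_{4}. The associated Dynkin diagram is a chain of 4 nodes with a double edge at one end; the terminal node there is the unique short simple root (B_4), so the type is B_4 (the algebra so(9)).

B_4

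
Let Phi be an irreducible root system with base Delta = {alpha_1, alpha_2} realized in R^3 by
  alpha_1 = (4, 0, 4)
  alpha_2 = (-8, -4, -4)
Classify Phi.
G2

Compute the Cartan integers a_ij = 2(alpha_i, alpha_j)/(alpha_j, alpha_j); the resulting 2x2 Cartan matrix is
[[2, -1], [-3, 2]].
The roots have two lengths (squared-length ratio 3:1); the short ones are alpha_{1}. The associated Dynkin diagram is two nodes joined by a triple edge (G_2), so the type is G_2.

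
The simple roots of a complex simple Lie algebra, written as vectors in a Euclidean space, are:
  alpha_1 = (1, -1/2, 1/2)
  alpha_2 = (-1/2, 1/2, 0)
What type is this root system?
Compute the Cartan integers a_ij = 2(alpha_i, alpha_j)/(alpha_j, alpha_j); the resulting 2x2 Cartan matrix is
[[2, -3], [-1, 2]].
The roots have two lengths (squared-length ratio 3:1); the short ones are alpha_{2}. The associated Dynkin diagram is two nodes joined by a triple edge (G_2), so the type is G_2.

G_2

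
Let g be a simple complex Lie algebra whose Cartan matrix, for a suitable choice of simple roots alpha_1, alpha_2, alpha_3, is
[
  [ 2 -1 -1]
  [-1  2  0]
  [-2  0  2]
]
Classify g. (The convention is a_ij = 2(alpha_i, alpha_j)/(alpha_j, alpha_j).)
C_3

The matrix has rank 3 with 2's on the diagonal. Reading the off-diagonal entries as Dynkin edges (a single edge where a_ij = a_ji = -1; a double or triple edge where a_ij * a_ji = 2 or 3), the diagram is a chain of 3 nodes with a double edge at one end; the terminal node there is the unique long simple root (C_3). One simple-root ordering that puts it in standard form is (alpha_2, alpha_1, alpha_3). So the algebra is type C_3, i.e. sp(6).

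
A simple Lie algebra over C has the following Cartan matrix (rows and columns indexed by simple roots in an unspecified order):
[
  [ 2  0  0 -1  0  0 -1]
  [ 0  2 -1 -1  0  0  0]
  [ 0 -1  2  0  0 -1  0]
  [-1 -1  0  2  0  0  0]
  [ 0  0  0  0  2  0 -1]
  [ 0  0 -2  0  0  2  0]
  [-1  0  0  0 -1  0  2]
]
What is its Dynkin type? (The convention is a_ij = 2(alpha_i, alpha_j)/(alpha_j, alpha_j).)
C7

The matrix has rank 7 with 2's on the diagonal. Reading the off-diagonal entries as Dynkin edges (a single edge where a_ij = a_ji = -1; a double or triple edge where a_ij * a_ji = 2 or 3), the diagram is a chain of 7 nodes with a double edge at one end; the terminal node there is the unique long simple root (C_7). One simple-root ordering that puts it in standard form is (alpha_5, alpha_7, alpha_1, alpha_4, alpha_2, alpha_3, alpha_6). So the algebra is type C_7, i.e. sp(14).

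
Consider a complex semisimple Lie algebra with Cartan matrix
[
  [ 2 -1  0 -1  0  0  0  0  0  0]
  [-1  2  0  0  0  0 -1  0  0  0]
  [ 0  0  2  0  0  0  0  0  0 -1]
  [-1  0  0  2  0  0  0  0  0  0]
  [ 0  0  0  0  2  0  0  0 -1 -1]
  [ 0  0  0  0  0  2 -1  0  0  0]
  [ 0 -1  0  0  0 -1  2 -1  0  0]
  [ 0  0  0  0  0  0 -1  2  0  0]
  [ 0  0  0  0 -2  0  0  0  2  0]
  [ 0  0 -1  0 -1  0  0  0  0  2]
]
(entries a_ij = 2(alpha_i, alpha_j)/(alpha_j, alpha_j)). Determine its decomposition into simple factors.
C_4 (sp(8)) + D_6 (so(12))

The diagram associated to this matrix has two connected components: the simple roots {alpha_3, alpha_5, alpha_9, alpha_10} form a chain of 4 nodes with a double edge at one end; the terminal node there is the unique long simple root (C_4), and {alpha_1, alpha_2, alpha_4, alpha_6, alpha_7, alpha_8} form a chain of 4 nodes with a fork of two nodes at one end (D_6). A semisimple Lie algebra decomposes uniquely as the direct sum of simple ideals, one per connected component of its Dynkin diagram, so g ≅ C_4 ⊕ D_6 (dimension 36 + 66 = 102).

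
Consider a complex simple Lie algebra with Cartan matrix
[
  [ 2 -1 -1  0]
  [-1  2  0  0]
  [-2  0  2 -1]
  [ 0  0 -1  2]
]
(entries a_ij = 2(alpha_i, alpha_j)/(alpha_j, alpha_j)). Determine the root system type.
The matrix has rank 4 with 2's on the diagonal. Reading the off-diagonal entries as Dynkin edges (a single edge where a_ij = a_ji = -1; a double or triple edge where a_ij * a_ji = 2 or 3), the diagram is a chain of 4 nodes with a double edge between the middle two (F_4). One simple-root ordering that puts it in standard form is (alpha_4, alpha_3, alpha_1, alpha_2). So the algebra is type F_4.

F_4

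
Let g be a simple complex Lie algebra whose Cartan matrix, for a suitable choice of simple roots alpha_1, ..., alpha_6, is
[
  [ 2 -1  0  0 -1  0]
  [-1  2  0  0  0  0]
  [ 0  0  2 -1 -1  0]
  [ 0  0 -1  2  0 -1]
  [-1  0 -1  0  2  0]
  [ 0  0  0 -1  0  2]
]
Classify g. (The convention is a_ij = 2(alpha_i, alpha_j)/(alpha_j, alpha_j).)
A_6 (sl(7))

The matrix has rank 6 with 2's on the diagonal. Reading the off-diagonal entries as Dynkin edges (a single edge where a_ij = a_ji = -1; a double or triple edge where a_ij * a_ji = 2 or 3), the diagram is a chain of 6 nodes with single edges (A_6). One simple-root ordering that puts it in standard form is (alpha_6, alpha_4, alpha_3, alpha_5, alpha_1, alpha_2). So the algebra is type A_6, i.e. sl(7).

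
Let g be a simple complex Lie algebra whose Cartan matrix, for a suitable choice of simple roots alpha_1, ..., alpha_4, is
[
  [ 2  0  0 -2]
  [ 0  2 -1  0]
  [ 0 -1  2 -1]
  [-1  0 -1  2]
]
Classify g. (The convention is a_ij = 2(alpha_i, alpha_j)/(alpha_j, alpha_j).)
C_4 (sp(8))

The matrix has rank 4 with 2's on the diagonal. Reading the off-diagonal entries as Dynkin edges (a single edge where a_ij = a_ji = -1; a double or triple edge where a_ij * a_ji = 2 or 3), the diagram is a chain of 4 nodes with a double edge at one end; the terminal node there is the unique long simple root (C_4). One simple-root ordering that puts it in standard form is (alpha_2, alpha_3, alpha_4, alpha_1). So the algebra is type C_4, i.e. sp(8).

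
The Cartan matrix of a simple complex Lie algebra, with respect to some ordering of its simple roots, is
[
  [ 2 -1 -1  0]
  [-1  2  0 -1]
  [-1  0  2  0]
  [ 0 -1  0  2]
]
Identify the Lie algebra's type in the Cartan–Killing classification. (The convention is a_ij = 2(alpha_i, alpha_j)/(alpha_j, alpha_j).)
A_4 (sl(5))

The matrix has rank 4 with 2's on the diagonal. Reading the off-diagonal entries as Dynkin edges (a single edge where a_ij = a_ji = -1; a double or triple edge where a_ij * a_ji = 2 or 3), the diagram is a chain of 4 nodes with single edges (A_4). One simple-root ordering that puts it in standard form is (alpha_4, alpha_2, alpha_1, alpha_3). So the algebra is type A_4, i.e. sl(5).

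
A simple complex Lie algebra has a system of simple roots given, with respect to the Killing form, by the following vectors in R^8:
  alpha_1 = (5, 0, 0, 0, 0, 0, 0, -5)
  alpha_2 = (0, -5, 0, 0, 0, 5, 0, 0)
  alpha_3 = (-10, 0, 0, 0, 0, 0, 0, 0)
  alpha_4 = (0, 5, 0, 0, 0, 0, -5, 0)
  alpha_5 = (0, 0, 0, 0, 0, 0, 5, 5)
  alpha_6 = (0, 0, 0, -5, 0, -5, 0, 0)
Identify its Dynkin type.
Compute the Cartan integers a_ij = 2(alpha_i, alpha_j)/(alpha_j, alpha_j); the resulting 6x6 Cartan matrix is
[[2, 0, -1, 0, -1, 0], [0, 2, 0, -1, 0, -1], [-2, 0, 2, 0, 0, 0], [0, -1, 0, 2, -1, 0], [-1, 0, 0, -1, 2, 0], [0, -1, 0, 0, 0, 2]].
The roots have two lengths (squared-length ratio 2:1); the short ones are alpha_{1,2,4,5,6}. The associated Dynkin diagram is a chain of 6 nodes with a double edge at one end; the terminal node there is the unique long simple root (C_6), so the type is C_6 (the algebra sp(12)).

C_6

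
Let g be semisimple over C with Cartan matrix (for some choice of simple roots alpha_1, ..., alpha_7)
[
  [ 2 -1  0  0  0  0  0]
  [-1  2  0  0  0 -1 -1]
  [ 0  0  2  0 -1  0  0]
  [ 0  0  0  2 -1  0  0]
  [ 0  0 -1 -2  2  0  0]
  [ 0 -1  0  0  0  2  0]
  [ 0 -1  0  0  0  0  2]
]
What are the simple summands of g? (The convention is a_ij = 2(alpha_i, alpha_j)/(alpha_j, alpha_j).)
B_3 (so(7)) ⊕ D_4 (so(8))

The diagram associated to this matrix has two connected components: the simple roots {alpha_3, alpha_4, alpha_5} form a chain of 3 nodes with a double edge at one end; the terminal node there is the unique short simple root (B_3), and {alpha_1, alpha_2, alpha_6, alpha_7} form a chain of 2 nodes with a fork of two nodes at one end (D_4). A semisimple Lie algebra decomposes uniquely as the direct sum of simple ideals, one per connected component of its Dynkin diagram, so g ≅ B_3 ⊕ D_4 (dimension 21 + 28 = 49).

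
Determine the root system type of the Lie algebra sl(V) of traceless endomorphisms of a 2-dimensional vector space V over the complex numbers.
This is sl(2), which has dimension 2^2 - 1 = 3 and rank 2 - 1 = 1 (a Cartan subalgebra is the diagonal traceless matrices). In the classification of classical Lie algebras, the special linear algebra sl(n+1) has type A_n; here n = 1, so the Dynkin diagram is a chain of 1 nodes with single edges (A_1). Hence the type is A_1.

type A_1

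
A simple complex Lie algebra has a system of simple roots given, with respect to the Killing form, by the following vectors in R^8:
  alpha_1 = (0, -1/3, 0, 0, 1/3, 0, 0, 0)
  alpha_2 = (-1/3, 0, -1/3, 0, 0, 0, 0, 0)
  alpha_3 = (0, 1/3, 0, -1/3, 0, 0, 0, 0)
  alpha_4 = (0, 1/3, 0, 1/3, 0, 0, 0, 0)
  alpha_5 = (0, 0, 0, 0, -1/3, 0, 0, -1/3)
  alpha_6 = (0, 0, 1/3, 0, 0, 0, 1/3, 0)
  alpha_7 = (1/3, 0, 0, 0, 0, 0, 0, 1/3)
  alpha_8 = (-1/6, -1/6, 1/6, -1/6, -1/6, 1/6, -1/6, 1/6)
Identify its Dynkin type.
E_8

Compute the Cartan integers a_ij = 2(alpha_i, alpha_j)/(alpha_j, alpha_j); the resulting 8x8 Cartan matrix is
[[2, 0, -1, -1, -1, 0, 0, 0], [0, 2, 0, 0, 0, -1, -1, 0], [-1, 0, 2, 0, 0, 0, 0, 0], [-1, 0, 0, 2, 0, 0, 0, -1], [-1, 0, 0, 0, 2, 0, -1, 0], [0, -1, 0, 0, 0, 2, 0, 0], [0, -1, 0, 0, -1, 0, 2, 0], [0, 0, 0, -1, 0, 0, 0, 2]].
All simple roots have the same length, so the diagram is simply laced. The associated Dynkin diagram is a chain of 7 nodes with one extra node attached to the third node from one end (E_8), so the type is E_8.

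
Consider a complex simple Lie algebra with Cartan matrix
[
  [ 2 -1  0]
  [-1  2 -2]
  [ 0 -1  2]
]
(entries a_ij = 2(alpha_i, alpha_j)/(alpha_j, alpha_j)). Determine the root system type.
B_3 (so(7))

The matrix has rank 3 with 2's on the diagonal. Reading the off-diagonal entries as Dynkin edges (a single edge where a_ij = a_ji = -1; a double or triple edge where a_ij * a_ji = 2 or 3), the diagram is a chain of 3 nodes with a double edge at one end; the terminal node there is the unique short simple root (B_3). One simple-root ordering that puts it in standard form is (alpha_1, alpha_2, alpha_3). So the algebra is type B_3, i.e. so(7).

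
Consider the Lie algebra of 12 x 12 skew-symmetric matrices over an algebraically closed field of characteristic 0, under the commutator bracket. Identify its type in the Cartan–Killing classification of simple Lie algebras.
This is so(12) with 12 even, which has dimension 12(12-1)/2 = 66 and rank 12/2 = 6. In the classification of classical Lie algebras, the orthogonal algebra so(2n) in an even number of variables has type D_n; here n = 6, so the Dynkin diagram is a chain of 4 nodes with a fork of two nodes at one end (D_6). Hence the type is D_6.

D_6 (so(12))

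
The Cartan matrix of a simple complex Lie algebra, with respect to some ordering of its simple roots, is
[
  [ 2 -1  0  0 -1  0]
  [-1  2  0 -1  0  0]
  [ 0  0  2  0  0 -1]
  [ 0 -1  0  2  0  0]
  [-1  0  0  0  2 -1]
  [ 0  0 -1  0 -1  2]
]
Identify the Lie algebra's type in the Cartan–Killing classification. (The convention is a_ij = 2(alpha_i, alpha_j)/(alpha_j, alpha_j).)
A_6 (sl(7))

The matrix has rank 6 with 2's on the diagonal. Reading the off-diagonal entries as Dynkin edges (a single edge where a_ij = a_ji = -1; a double or triple edge where a_ij * a_ji = 2 or 3), the diagram is a chain of 6 nodes with single edges (A_6). One simple-root ordering that puts it in standard form is (alpha_4, alpha_2, alpha_1, alpha_5, alpha_6, alpha_3). So the algebra is type A_6, i.e. sl(7).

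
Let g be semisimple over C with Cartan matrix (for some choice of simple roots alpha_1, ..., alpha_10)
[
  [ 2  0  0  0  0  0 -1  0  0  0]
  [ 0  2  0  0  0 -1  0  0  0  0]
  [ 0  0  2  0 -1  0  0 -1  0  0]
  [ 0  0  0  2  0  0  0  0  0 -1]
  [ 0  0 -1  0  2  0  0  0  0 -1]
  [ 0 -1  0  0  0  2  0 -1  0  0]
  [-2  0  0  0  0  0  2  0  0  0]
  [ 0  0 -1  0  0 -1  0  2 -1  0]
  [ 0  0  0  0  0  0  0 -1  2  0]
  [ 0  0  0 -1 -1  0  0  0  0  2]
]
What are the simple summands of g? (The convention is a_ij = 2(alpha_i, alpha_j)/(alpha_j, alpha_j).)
B_2 ⊕ E_8

The diagram associated to this matrix has two connected components: the simple roots {alpha_1, alpha_7} form a chain of 2 nodes with a double edge at one end; the terminal node there is the unique short simple root (B_2), and {alpha_2, alpha_3, alpha_4, alpha_5, alpha_6, alpha_8, alpha_9, alpha_10} form a chain of 7 nodes with one extra node attached to the third node from one end (E_8). A semisimple Lie algebra decomposes uniquely as the direct sum of simple ideals, one per connected component of its Dynkin diagram, so g ≅ B_2 ⊕ E_8 (dimension 10 + 248 = 258).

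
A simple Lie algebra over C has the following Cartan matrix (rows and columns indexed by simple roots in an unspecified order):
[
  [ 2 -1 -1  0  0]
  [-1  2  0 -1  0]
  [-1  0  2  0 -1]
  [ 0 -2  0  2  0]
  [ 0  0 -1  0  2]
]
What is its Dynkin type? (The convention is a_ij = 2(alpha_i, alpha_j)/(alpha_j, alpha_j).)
The matrix has rank 5 with 2's on the diagonal. Reading the off-diagonal entries as Dynkin edges (a single edge where a_ij = a_ji = -1; a double or triple edge where a_ij * a_ji = 2 or 3), the diagram is a chain of 5 nodes with a double edge at one end; the terminal node there is the unique long simple root (C_5). One simple-root ordering that puts it in standard form is (alpha_5, alpha_3, alpha_1, alpha_2, alpha_4). So the algebra is type C_5, i.e. sp(10).

C_5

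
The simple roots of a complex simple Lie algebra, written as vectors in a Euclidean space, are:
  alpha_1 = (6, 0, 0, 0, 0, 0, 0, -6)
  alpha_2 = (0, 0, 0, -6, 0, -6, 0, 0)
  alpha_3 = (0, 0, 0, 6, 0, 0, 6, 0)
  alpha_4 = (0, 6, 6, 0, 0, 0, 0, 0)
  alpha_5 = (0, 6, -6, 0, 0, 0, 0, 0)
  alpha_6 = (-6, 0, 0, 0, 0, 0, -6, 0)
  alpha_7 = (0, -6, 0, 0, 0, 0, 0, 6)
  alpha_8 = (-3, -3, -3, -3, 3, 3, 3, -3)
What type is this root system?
type E_8

Compute the Cartan integers a_ij = 2(alpha_i, alpha_j)/(alpha_j, alpha_j); the resulting 8x8 Cartan matrix is
[[2, 0, 0, 0, 0, -1, -1, 0], [0, 2, -1, 0, 0, 0, 0, 0], [0, -1, 2, 0, 0, -1, 0, 0], [0, 0, 0, 2, 0, 0, -1, -1], [0, 0, 0, 0, 2, 0, -1, 0], [-1, 0, -1, 0, 0, 2, 0, 0], [-1, 0, 0, -1, -1, 0, 2, 0], [0, 0, 0, -1, 0, 0, 0, 2]].
All simple roots have the same length, so the diagram is simply laced. The associated Dynkin diagram is a chain of 7 nodes with one extra node attached to the third node from one end (E_8), so the type is E_8.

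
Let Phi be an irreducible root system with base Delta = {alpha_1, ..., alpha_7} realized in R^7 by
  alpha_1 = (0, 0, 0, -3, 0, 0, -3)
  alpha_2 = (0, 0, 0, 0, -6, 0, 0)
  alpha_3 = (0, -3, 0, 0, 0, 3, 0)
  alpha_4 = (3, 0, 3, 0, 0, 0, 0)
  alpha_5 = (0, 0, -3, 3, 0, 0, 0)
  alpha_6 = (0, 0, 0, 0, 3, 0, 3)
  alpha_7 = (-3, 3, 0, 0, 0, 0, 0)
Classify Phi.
Compute the Cartan integers a_ij = 2(alpha_i, alpha_j)/(alpha_j, alpha_j); the resulting 7x7 Cartan matrix is
[[2, 0, 0, 0, -1, -1, 0], [0, 2, 0, 0, 0, -2, 0], [0, 0, 2, 0, 0, 0, -1], [0, 0, 0, 2, -1, 0, -1], [-1, 0, 0, -1, 2, 0, 0], [-1, -1, 0, 0, 0, 2, 0], [0, 0, -1, -1, 0, 0, 2]].
The roots have two lengths (squared-length ratio 2:1); the short ones are alpha_{1,3,4,5,6,7}. The associated Dynkin diagram is a chain of 7 nodes with a double edge at one end; the terminal node there is the unique long simple root (C_7), so the type is C_7 (the algebra sp(14)).

C_7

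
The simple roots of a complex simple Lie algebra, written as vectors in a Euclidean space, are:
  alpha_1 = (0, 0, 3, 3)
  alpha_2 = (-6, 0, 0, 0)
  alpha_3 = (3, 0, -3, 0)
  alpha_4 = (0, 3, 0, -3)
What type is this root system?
Compute the Cartan integers a_ij = 2(alpha_i, alpha_j)/(alpha_j, alpha_j); the resulting 4x4 Cartan matrix is
[[2, 0, -1, -1], [0, 2, -2, 0], [-1, -1, 2, 0], [-1, 0, 0, 2]].
The roots have two lengths (squared-length ratio 2:1); the short ones are alpha_{1,3,4}. The associated Dynkin diagram is a chain of 4 nodes with a double edge at one end; the terminal node there is the unique long simple root (C_4), so the type is C_4 (the algebra sp(8)).

type C_4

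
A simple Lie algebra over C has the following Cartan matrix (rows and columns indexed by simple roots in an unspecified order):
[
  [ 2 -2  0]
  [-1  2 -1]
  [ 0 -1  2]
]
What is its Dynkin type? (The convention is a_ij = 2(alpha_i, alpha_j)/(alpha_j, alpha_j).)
C3

The matrix has rank 3 with 2's on the diagonal. Reading the off-diagonal entries as Dynkin edges (a single edge where a_ij = a_ji = -1; a double or triple edge where a_ij * a_ji = 2 or 3), the diagram is a chain of 3 nodes with a double edge at one end; the terminal node there is the unique long simple root (C_3). One simple-root ordering that puts it in standard form is (alpha_3, alpha_2, alpha_1). So the algebra is type C_3, i.e. sp(6).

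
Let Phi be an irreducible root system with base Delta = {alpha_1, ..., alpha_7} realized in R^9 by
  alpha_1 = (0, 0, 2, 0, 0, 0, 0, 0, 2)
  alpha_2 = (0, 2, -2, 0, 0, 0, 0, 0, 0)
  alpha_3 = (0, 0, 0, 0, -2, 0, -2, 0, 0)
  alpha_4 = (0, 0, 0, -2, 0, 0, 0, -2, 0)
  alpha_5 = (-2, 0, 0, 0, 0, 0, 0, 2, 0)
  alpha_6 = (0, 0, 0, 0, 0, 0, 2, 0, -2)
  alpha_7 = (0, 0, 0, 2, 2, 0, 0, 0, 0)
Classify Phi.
Compute the Cartan integers a_ij = 2(alpha_i, alpha_j)/(alpha_j, alpha_j); the resulting 7x7 Cartan matrix is
[[2, -1, 0, 0, 0, -1, 0], [-1, 2, 0, 0, 0, 0, 0], [0, 0, 2, 0, 0, -1, -1], [0, 0, 0, 2, -1, 0, -1], [0, 0, 0, -1, 2, 0, 0], [-1, 0, -1, 0, 0, 2, 0], [0, 0, -1, -1, 0, 0, 2]].
All simple roots have the same length, so the diagram is simply laced. The associated Dynkin diagram is a chain of 7 nodes with single edges (A_7), so the type is A_7 (the algebra sl(8)).

type A_7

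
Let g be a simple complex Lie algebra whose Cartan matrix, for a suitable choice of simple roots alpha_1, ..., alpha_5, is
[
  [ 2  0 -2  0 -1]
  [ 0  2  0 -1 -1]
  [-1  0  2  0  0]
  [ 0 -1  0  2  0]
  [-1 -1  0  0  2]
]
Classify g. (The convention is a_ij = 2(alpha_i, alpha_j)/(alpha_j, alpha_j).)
B5

The matrix has rank 5 with 2's on the diagonal. Reading the off-diagonal entries as Dynkin edges (a single edge where a_ij = a_ji = -1; a double or triple edge where a_ij * a_ji = 2 or 3), the diagram is a chain of 5 nodes with a double edge at one end; the terminal node there is the unique short simple root (B_5). One simple-root ordering that puts it in standard form is (alpha_4, alpha_2, alpha_5, alpha_1, alpha_3). So the algebra is type B_5, i.e. so(11).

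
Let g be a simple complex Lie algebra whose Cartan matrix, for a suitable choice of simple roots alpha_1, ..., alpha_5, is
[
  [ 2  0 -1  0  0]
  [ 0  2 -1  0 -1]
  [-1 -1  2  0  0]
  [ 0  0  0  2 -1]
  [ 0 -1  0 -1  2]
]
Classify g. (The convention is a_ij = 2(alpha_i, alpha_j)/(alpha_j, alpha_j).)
The matrix has rank 5 with 2's on the diagonal. Reading the off-diagonal entries as Dynkin edges (a single edge where a_ij = a_ji = -1; a double or triple edge where a_ij * a_ji = 2 or 3), the diagram is a chain of 5 nodes with single edges (A_5). One simple-root ordering that puts it in standard form is (alpha_1, alpha_3, alpha_2, alpha_5, alpha_4). So the algebra is type A_5, i.e. sl(6).

type A_5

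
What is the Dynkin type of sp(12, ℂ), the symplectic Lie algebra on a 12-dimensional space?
type C_6

This is sp(12), which has dimension 12(12+1)/2 = 78 and rank 12/2 = 6. In the classification of classical Lie algebras, the symplectic algebra sp(2n) has type C_n; here n = 6, so the Dynkin diagram is a chain of 6 nodes with a double edge at one end; the terminal node there is the unique long simple root (C_6). Hence the type is C_6.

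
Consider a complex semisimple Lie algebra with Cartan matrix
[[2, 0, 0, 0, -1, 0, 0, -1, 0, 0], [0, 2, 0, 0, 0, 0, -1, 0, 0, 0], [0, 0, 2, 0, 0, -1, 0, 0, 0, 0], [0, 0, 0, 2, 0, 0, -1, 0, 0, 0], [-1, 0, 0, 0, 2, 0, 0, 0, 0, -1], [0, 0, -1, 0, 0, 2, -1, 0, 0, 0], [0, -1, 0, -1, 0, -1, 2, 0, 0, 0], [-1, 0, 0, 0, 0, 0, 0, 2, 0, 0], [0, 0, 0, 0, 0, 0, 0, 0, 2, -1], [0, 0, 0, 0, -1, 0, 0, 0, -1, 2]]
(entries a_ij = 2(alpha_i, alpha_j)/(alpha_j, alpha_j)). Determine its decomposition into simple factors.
type A_5 + type D_5

The diagram associated to this matrix has two connected components: the simple roots {alpha_1, alpha_5, alpha_8, alpha_9, alpha_10} form a chain of 5 nodes with single edges (A_5), and {alpha_2, alpha_3, alpha_4, alpha_6, alpha_7} form a chain of 3 nodes with a fork of two nodes at one end (D_5). A semisimple Lie algebra decomposes uniquely as the direct sum of simple ideals, one per connected component of its Dynkin diagram, so g ≅ A_5 ⊕ D_5 (dimension 35 + 45 = 80).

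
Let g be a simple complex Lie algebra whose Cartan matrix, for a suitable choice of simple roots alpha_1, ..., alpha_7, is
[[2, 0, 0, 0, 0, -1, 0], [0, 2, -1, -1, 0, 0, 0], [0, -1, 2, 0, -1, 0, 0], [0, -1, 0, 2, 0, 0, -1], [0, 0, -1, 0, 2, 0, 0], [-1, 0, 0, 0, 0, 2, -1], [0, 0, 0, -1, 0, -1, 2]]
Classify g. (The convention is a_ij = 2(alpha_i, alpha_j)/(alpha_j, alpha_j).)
The matrix has rank 7 with 2's on the diagonal. Reading the off-diagonal entries as Dynkin edges (a single edge where a_ij = a_ji = -1; a double or triple edge where a_ij * a_ji = 2 or 3), the diagram is a chain of 7 nodes with single edges (A_7). One simple-root ordering that puts it in standard form is (alpha_5, alpha_3, alpha_2, alpha_4, alpha_7, alpha_6, alpha_1). So the algebra is type A_7, i.e. sl(8).

A_7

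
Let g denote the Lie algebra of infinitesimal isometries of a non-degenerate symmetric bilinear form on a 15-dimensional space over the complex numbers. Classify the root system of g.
This is so(15) with 15 odd, which has dimension 15(15-1)/2 = 105 and rank (15-1)/2 = 7. In the classification of classical Lie algebras, the orthogonal algebra so(2n+1) in an odd number of variables has type B_n; here n = 7, so the Dynkin diagram is a chain of 7 nodes with a double edge at one end; the terminal node there is the unique short simple root (B_7). Hence the type is B_7.

B7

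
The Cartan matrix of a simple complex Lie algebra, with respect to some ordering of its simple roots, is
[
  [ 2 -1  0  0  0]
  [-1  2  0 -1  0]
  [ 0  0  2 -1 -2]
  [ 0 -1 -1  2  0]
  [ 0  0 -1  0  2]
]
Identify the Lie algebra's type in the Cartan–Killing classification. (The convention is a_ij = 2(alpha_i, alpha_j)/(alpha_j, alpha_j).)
B_5 (so(11))

The matrix has rank 5 with 2's on the diagonal. Reading the off-diagonal entries as Dynkin edges (a single edge where a_ij = a_ji = -1; a double or triple edge where a_ij * a_ji = 2 or 3), the diagram is a chain of 5 nodes with a double edge at one end; the terminal node there is the unique short simple root (B_5). One simple-root ordering that puts it in standard form is (alpha_1, alpha_2, alpha_4, alpha_3, alpha_5). So the algebra is type B_5, i.e. so(11).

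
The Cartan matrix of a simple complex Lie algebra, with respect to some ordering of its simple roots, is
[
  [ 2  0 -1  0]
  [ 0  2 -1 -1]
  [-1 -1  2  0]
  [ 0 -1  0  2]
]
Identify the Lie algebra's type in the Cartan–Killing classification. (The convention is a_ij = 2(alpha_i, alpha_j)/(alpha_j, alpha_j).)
The matrix has rank 4 with 2's on the diagonal. Reading the off-diagonal entries as Dynkin edges (a single edge where a_ij = a_ji = -1; a double or triple edge where a_ij * a_ji = 2 or 3), the diagram is a chain of 4 nodes with single edges (A_4). One simple-root ordering that puts it in standard form is (alpha_4, alpha_2, alpha_3, alpha_1). So the algebra is type A_4, i.e. sl(5).

A_4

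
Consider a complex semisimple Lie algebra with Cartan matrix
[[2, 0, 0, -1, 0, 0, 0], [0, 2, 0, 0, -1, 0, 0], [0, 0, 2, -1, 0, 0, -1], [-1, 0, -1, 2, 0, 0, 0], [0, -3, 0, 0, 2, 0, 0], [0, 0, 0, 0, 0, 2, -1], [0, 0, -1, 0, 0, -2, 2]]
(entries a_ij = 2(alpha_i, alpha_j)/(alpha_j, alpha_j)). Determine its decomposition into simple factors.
The diagram associated to this matrix has two connected components: the simple roots {alpha_1, alpha_3, alpha_4, alpha_6, alpha_7} form a chain of 5 nodes with a double edge at one end; the terminal node there is the unique short simple root (B_5), and {alpha_2, alpha_5} form two nodes joined by a triple edge (G_2). A semisimple Lie algebra decomposes uniquely as the direct sum of simple ideals, one per connected component of its Dynkin diagram, so g ≅ B_5 ⊕ G_2 (dimension 55 + 14 = 69).

B_5 (so(11)) + G_2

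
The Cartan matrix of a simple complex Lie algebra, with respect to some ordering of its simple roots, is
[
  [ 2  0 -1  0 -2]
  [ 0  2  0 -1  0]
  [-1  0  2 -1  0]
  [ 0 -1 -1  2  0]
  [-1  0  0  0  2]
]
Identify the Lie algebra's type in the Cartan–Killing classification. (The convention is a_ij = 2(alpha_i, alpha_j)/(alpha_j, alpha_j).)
The matrix has rank 5 with 2's on the diagonal. Reading the off-diagonal entries as Dynkin edges (a single edge where a_ij = a_ji = -1; a double or triple edge where a_ij * a_ji = 2 or 3), the diagram is a chain of 5 nodes with a double edge at one end; the terminal node there is the unique short simple root (B_5). One simple-root ordering that puts it in standard form is (alpha_2, alpha_4, alpha_3, alpha_1, alpha_5). So the algebra is type B_5, i.e. so(11).

B5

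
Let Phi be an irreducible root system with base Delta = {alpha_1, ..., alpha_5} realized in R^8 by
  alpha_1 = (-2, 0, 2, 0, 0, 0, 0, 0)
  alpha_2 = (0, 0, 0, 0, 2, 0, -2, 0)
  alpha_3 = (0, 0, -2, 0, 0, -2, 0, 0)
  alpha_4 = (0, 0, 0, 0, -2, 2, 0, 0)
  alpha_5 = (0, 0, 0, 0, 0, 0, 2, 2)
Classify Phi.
Compute the Cartan integers a_ij = 2(alpha_i, alpha_j)/(alpha_j, alpha_j); the resulting 5x5 Cartan matrix is
[[2, 0, -1, 0, 0], [0, 2, 0, -1, -1], [-1, 0, 2, -1, 0], [0, -1, -1, 2, 0], [0, -1, 0, 0, 2]].
All simple roots have the same length, so the diagram is simply laced. The associated Dynkin diagram is a chain of 5 nodes with single edges (A_5), so the type is A_5 (the algebra sl(6)).

A_5 (sl(6))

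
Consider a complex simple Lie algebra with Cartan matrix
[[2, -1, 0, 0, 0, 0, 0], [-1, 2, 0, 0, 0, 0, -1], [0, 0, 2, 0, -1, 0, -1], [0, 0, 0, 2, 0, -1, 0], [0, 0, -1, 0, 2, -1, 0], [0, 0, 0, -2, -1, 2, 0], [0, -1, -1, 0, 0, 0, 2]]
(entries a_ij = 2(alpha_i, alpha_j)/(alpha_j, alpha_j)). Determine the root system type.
The matrix has rank 7 with 2's on the diagonal. Reading the off-diagonal entries as Dynkin edges (a single edge where a_ij = a_ji = -1; a double or triple edge where a_ij * a_ji = 2 or 3), the diagram is a chain of 7 nodes with a double edge at one end; the terminal node there is the unique short simple root (B_7). One simple-root ordering that puts it in standard form is (alpha_1, alpha_2, alpha_7, alpha_3, alpha_5, alpha_6, alpha_4). So the algebra is type B_7, i.e. so(15).

B7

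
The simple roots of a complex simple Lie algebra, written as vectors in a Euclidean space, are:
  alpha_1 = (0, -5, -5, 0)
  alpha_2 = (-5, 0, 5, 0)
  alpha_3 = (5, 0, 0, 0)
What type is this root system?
Compute the Cartan integers a_ij = 2(alpha_i, alpha_j)/(alpha_j, alpha_j); the resulting 3x3 Cartan matrix is
[[2, -1, 0], [-1, 2, -2], [0, -1, 2]].
The roots have two lengths (squared-length ratio 2:1); the short ones are alpha_{3}. The associated Dynkin diagram is a chain of 3 nodes with a double edge at one end; the terminal node there is the unique short simple root (B_3), so the type is B_3 (the algebra so(7)).

B3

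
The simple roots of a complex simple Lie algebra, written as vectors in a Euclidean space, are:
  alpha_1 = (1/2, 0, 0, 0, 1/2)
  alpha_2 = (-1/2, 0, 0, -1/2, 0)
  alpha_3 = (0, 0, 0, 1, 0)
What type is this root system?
Compute the Cartan integers a_ij = 2(alpha_i, alpha_j)/(alpha_j, alpha_j); the resulting 3x3 Cartan matrix is
[[2, -1, 0], [-1, 2, -1], [0, -2, 2]].
The roots have two lengths (squared-length ratio 2:1); the short ones are alpha_{1,2}. The associated Dynkin diagram is a chain of 3 nodes with a double edge at one end; the terminal node there is the unique long simple root (C_3), so the type is C_3 (the algebra sp(6)).

C_3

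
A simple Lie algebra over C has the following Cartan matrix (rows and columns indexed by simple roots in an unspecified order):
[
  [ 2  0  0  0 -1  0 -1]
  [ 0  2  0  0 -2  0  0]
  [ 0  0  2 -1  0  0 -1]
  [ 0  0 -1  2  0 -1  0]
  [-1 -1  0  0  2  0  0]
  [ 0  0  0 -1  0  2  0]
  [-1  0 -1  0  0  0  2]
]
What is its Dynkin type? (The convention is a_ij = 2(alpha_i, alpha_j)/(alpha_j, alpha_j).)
The matrix has rank 7 with 2's on the diagonal. Reading the off-diagonal entries as Dynkin edges (a single edge where a_ij = a_ji = -1; a double or triple edge where a_ij * a_ji = 2 or 3), the diagram is a chain of 7 nodes with a double edge at one end; the terminal node there is the unique long simple root (C_7). One simple-root ordering that puts it in standard form is (alpha_6, alpha_4, alpha_3, alpha_7, alpha_1, alpha_5, alpha_2). So the algebra is type C_7, i.e. sp(14).

C_7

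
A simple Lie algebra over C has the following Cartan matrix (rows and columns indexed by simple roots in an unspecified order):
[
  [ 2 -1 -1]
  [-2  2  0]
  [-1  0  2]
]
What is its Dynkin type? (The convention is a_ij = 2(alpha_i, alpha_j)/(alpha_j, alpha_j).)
type C_3

The matrix has rank 3 with 2's on the diagonal. Reading the off-diagonal entries as Dynkin edges (a single edge where a_ij = a_ji = -1; a double or triple edge where a_ij * a_ji = 2 or 3), the diagram is a chain of 3 nodes with a double edge at one end; the terminal node there is the unique long simple root (C_3). One simple-root ordering that puts it in standard form is (alpha_3, alpha_1, alpha_2). So the algebra is type C_3, i.e. sp(6).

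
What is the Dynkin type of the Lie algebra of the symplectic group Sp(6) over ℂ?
C3

This is sp(6), which has dimension 6(6+1)/2 = 21 and rank 6/2 = 3. In the classification of classical Lie algebras, the symplectic algebra sp(2n) has type C_n; here n = 3, so the Dynkin diagram is a chain of 3 nodes with a double edge at one end; the terminal node there is the unique long simple root (C_3). Hence the type is C_3.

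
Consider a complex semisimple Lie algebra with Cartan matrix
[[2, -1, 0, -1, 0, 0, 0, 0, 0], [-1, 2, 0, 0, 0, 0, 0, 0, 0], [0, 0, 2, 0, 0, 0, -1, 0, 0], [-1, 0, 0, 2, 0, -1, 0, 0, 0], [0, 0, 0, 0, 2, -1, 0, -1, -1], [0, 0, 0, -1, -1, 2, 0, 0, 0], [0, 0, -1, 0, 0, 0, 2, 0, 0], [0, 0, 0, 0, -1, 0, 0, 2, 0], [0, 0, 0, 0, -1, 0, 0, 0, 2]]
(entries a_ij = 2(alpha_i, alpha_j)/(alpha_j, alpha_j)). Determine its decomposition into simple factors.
The diagram associated to this matrix has two connected components: the simple roots {alpha_3, alpha_7} form a chain of 2 nodes with single edges (A_2), and {alpha_1, alpha_2, alpha_4, alpha_5, alpha_6, alpha_8, alpha_9} form a chain of 5 nodes with a fork of two nodes at one end (D_7). A semisimple Lie algebra decomposes uniquely as the direct sum of simple ideals, one per connected component of its Dynkin diagram, so g ≅ A_2 ⊕ D_7 (dimension 8 + 91 = 99).

A_2 (sl(3)) ⊕ D_7 (so(14))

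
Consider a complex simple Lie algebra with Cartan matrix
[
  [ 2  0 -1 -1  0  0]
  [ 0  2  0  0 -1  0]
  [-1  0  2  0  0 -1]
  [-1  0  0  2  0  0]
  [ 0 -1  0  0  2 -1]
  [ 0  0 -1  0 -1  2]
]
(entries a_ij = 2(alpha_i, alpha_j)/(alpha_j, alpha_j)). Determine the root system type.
type A_6

The matrix has rank 6 with 2's on the diagonal. Reading the off-diagonal entries as Dynkin edges (a single edge where a_ij = a_ji = -1; a double or triple edge where a_ij * a_ji = 2 or 3), the diagram is a chain of 6 nodes with single edges (A_6). One simple-root ordering that puts it in standard form is (alpha_4, alpha_1, alpha_3, alpha_6, alpha_5, alpha_2). So the algebra is type A_6, i.e. sl(7).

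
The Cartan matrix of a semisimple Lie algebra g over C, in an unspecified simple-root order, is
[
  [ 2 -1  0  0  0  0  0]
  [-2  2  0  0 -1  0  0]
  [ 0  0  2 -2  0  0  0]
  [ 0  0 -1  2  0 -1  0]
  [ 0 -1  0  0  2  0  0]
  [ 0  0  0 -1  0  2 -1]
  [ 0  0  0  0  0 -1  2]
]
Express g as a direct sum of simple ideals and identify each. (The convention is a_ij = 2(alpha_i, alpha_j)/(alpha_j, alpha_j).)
B3 + C4

The diagram associated to this matrix has two connected components: the simple roots {alpha_1, alpha_2, alpha_5} form a chain of 3 nodes with a double edge at one end; the terminal node there is the unique short simple root (B_3), and {alpha_3, alpha_4, alpha_6, alpha_7} form a chain of 4 nodes with a double edge at one end; the terminal node there is the unique long simple root (C_4). A semisimple Lie algebra decomposes uniquely as the direct sum of simple ideals, one per connected component of its Dynkin diagram, so g ≅ B_3 ⊕ C_4 (dimension 21 + 36 = 57).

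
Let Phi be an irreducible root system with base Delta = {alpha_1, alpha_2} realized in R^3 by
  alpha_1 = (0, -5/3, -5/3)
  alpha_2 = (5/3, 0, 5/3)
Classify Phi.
Compute the Cartan integers a_ij = 2(alpha_i, alpha_j)/(alpha_j, alpha_j); the resulting 2x2 Cartan matrix is
[[2, -1], [-1, 2]].
All simple roots have the same length, so the diagram is simply laced. The associated Dynkin diagram is a chain of 2 nodes with single edges (A_2), so the type is A_2 (the algebra sl(3)).

A_2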